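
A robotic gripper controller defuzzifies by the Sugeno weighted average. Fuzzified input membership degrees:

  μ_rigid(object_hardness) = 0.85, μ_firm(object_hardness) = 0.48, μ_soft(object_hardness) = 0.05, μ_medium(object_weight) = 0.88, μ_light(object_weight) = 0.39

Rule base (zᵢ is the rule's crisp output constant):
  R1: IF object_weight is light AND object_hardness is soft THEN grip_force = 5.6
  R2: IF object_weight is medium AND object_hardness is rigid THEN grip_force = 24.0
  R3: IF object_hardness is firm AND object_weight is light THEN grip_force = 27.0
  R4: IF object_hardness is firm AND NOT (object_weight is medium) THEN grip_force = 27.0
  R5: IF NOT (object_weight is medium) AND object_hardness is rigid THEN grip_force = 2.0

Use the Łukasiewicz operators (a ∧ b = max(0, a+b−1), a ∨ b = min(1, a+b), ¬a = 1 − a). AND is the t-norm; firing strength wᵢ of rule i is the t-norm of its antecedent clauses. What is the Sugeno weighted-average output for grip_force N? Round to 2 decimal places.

24.00

R1 (z=5.6): light=0.39, soft=0.05; AND[max(0, a+b−1)] → w = 0.00
R2 (z=24.0): medium=0.88, rigid=0.85; AND[max(0, a+b−1)] → w = 0.73
R3 (z=27.0): firm=0.48, light=0.39; AND[max(0, a+b−1)] → w = 0.00
R4 (z=27.0): firm=0.48, ¬medium=1−0.88=0.12; AND[max(0, a+b−1)] → w = 0.00
R5 (z=2.0): ¬medium=1−0.88=0.12, rigid=0.85; AND[max(0, a+b−1)] → w = 0.00
Weighted average = (0.00·5.6 + 0.73·24.0 + 0.00·27.0 + 0.00·27.0 + 0.00·2.0) / (0.00 + 0.73 + 0.00 + 0.00 + 0.00)
  = 17.5200 / 0.7300 = 24.00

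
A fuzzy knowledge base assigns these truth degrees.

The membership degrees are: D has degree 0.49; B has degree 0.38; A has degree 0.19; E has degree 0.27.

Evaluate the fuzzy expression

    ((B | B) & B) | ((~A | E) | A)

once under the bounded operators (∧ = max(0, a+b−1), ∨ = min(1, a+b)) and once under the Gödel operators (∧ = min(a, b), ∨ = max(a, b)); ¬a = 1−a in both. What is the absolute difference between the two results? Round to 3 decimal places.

0.190

Under bounded:
  B | B = min(1, a+b) on (0.38, 0.38) = 0.76
  (B | B) & B = max(0, a+b−1) on (0.76, 0.38) = 0.14
  ~A = 1 − 0.19 = 0.81
  ~A | E = min(1, a+b) on (0.81, 0.27) = 1.00
  (~A | E) | A = min(1, a+b) on (1.00, 0.19) = 1.00
  ((B | B) & B) | ((~A | E) | A) = min(1, a+b) on (0.14, 1.00) = 1.00
  → value = 1.0000
Under Gödel:
  B | B = max(a, b) on (0.38, 0.38) = 0.38
  (B | B) & B = min(a, b) on (0.38, 0.38) = 0.38
  ~A = 1 − 0.19 = 0.81
  ~A | E = max(a, b) on (0.81, 0.27) = 0.81
  (~A | E) | A = max(a, b) on (0.81, 0.19) = 0.81
  ((B | B) & B) | ((~A | E) | A) = max(a, b) on (0.38, 0.81) = 0.81
  → value = 0.8100
|1.0000 − 0.8100| = 0.190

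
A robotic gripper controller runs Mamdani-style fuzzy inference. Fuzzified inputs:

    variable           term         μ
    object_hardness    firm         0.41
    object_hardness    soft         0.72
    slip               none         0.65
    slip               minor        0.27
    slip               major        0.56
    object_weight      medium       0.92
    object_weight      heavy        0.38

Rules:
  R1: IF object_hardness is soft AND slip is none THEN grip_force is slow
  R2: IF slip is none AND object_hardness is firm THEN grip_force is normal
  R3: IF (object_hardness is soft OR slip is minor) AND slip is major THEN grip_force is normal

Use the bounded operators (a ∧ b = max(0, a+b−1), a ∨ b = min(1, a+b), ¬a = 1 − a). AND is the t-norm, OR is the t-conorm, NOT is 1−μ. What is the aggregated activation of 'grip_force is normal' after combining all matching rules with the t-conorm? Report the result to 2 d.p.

0.61

R1: soft=0.72, none=0.65; AND[max(0, a+b−1)] → w = 0.37
R2: none=0.65, firm=0.41; AND[max(0, a+b−1)] → w = 0.06
R3: (soft=0.72 OR minor=0.27) = 0.99; AND[max(0, a+b−1)] with major=0.56 → w = 0.55
Rules with consequent 'normal': {R2, R3} → strengths 0.06, 0.55
Aggregate via t-conorm [min(1, a+b)]: 0.61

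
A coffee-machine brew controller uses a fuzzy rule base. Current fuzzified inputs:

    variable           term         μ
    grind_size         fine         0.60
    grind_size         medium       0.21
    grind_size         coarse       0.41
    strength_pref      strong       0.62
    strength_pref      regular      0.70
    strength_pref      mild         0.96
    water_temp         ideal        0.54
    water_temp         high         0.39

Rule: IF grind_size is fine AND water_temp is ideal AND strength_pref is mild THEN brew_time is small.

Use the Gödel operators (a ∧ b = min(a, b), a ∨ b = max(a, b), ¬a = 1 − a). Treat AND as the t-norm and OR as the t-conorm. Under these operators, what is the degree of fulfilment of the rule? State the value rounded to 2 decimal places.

0.54

firing strength: fine=0.60, ideal=0.54, mild=0.96; AND[min(a, b)] → w = 0.54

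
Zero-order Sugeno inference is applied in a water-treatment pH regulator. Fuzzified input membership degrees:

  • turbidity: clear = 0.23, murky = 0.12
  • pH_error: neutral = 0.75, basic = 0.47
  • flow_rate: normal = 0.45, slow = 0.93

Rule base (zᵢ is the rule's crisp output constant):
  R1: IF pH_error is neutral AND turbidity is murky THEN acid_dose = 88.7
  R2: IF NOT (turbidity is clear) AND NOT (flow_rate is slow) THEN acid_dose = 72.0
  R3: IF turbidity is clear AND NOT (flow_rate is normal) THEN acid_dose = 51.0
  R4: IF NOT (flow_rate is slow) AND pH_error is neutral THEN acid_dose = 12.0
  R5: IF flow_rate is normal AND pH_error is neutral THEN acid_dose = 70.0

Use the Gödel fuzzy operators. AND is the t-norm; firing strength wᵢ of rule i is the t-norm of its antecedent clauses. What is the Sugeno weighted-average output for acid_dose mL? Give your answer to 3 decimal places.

63.568

R1 (z=88.7): neutral=0.75, murky=0.12; AND[min(a, b)] → w = 0.12
R2 (z=72.0): ¬clear=1−0.23=0.77, ¬slow=1−0.93=0.07; AND[min(a, b)] → w = 0.07
R3 (z=51.0): clear=0.23, ¬normal=1−0.45=0.55; AND[min(a, b)] → w = 0.23
R4 (z=12.0): ¬slow=1−0.93=0.07, neutral=0.75; AND[min(a, b)] → w = 0.07
R5 (z=70.0): normal=0.45, neutral=0.75; AND[min(a, b)] → w = 0.45
Weighted average = (0.12·88.7 + 0.07·72.0 + 0.23·51.0 + 0.07·12.0 + 0.45·70.0) / (0.12 + 0.07 + 0.23 + 0.07 + 0.45)
  = 59.7540 / 0.9400 = 63.568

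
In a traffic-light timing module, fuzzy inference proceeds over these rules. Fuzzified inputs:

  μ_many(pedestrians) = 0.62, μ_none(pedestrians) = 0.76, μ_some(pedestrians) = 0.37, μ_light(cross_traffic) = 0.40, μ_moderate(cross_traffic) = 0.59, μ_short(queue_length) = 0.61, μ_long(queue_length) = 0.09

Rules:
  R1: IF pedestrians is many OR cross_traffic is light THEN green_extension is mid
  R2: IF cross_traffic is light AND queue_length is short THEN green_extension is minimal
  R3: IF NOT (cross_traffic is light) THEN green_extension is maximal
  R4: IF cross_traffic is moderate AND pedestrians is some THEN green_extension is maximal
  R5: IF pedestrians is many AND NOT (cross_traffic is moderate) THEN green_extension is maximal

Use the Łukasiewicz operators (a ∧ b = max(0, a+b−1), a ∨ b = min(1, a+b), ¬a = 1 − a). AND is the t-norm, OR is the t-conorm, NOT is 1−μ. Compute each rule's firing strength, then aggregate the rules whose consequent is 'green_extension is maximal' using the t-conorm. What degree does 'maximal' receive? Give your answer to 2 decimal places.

R1: many=0.62, light=0.40; OR[min(1, a+b)] → w = 1.00
R2: light=0.40, short=0.61; AND[max(0, a+b−1)] → w = 0.01
R3: ¬light=1−0.40=0.60 → w = 0.60
R4: moderate=0.59, some=0.37; AND[max(0, a+b−1)] → w = 0.00
R5: many=0.62, ¬moderate=1−0.59=0.41; AND[max(0, a+b−1)] → w = 0.03
Rules with consequent 'maximal': {R3, R4, R5} → strengths 0.60, 0.00, 0.03
Aggregate via t-conorm [min(1, a+b)]: 0.63

0.63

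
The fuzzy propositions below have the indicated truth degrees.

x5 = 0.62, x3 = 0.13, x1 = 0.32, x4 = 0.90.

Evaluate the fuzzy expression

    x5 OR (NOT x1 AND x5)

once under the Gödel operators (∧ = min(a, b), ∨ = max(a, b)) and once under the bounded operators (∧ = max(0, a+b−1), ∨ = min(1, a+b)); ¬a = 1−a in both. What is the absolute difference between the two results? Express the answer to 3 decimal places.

Under Gödel:
  NOT x1 = 1 − 0.32 = 0.68
  NOT x1 AND x5 = min(a, b) on (0.68, 0.62) = 0.62
  x5 OR (NOT x1 AND x5) = max(a, b) on (0.62, 0.62) = 0.62
  → value = 0.6200
Under bounded:
  NOT x1 = 1 − 0.32 = 0.68
  NOT x1 AND x5 = max(0, a+b−1) on (0.68, 0.62) = 0.30
  x5 OR (NOT x1 AND x5) = min(1, a+b) on (0.62, 0.30) = 0.92
  → value = 0.9200
|0.6200 − 0.9200| = 0.300

0.300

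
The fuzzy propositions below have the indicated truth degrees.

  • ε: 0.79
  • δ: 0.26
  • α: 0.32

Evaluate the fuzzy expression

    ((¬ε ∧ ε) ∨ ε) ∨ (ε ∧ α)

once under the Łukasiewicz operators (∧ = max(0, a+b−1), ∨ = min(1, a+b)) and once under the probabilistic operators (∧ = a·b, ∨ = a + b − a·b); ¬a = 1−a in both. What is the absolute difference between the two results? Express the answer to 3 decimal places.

Under Łukasiewicz:
  ¬ε = 1 − 0.79 = 0.21
  ¬ε ∧ ε = max(0, a+b−1) on (0.21, 0.79) = 0.00
  (¬ε ∧ ε) ∨ ε = min(1, a+b) on (0.00, 0.79) = 0.79
  ε ∧ α = max(0, a+b−1) on (0.79, 0.32) = 0.11
  ((¬ε ∧ ε) ∨ ε) ∨ (ε ∧ α) = min(1, a+b) on (0.79, 0.11) = 0.90
  → value = 0.9000
Under probabilistic:
  ¬ε = 1 − 0.7900 = 0.2100
  ¬ε ∧ ε = a·b on (0.2100, 0.7900) = 0.1659
  (¬ε ∧ ε) ∨ ε = a + b − a·b on (0.1659, 0.7900) = 0.8248
  ε ∧ α = a·b on (0.7900, 0.3200) = 0.2528
  ((¬ε ∧ ε) ∨ ε) ∨ (ε ∧ α) = a + b − a·b on (0.8248, 0.2528) = 0.8691
  → value = 0.8691
|0.9000 − 0.8691| = 0.031

0.031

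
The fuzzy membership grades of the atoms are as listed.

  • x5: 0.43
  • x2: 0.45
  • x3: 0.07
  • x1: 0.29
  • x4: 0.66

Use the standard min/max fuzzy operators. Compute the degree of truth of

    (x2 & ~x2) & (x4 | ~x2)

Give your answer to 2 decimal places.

~x2 = 1 − 0.45 = 0.55
x2 & ~x2 = min(a, b) on (0.45, 0.55) = 0.45
~x2 = 1 − 0.45 = 0.55
x4 | ~x2 = max(a, b) on (0.66, 0.55) = 0.66
(x2 & ~x2) & (x4 | ~x2) = min(a, b) on (0.45, 0.66) = 0.45

0.45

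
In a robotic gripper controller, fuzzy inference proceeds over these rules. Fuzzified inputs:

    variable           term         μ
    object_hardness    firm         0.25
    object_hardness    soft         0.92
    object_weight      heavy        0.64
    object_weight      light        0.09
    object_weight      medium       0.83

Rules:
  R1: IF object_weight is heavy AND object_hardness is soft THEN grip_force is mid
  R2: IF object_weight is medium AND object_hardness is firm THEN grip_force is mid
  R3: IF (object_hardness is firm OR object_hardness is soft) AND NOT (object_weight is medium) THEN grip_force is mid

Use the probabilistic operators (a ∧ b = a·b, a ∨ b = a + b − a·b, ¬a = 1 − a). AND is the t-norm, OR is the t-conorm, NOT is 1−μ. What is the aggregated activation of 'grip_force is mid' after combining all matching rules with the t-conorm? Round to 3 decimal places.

R1: heavy=0.64, soft=0.92; AND[a·b] → w = 0.5888
R2: medium=0.83, firm=0.25; AND[a·b] → w = 0.2075
R3: (firm=0.25 OR soft=0.92) = 0.9400; AND[a·b] with ¬medium=1−0.83=0.17 → w = 0.1598
Rules with consequent 'mid': {R1, R2, R3} → strengths 0.5888, 0.2075, 0.1598
Aggregate via t-conorm [a + b − a·b]: 0.7262

0.726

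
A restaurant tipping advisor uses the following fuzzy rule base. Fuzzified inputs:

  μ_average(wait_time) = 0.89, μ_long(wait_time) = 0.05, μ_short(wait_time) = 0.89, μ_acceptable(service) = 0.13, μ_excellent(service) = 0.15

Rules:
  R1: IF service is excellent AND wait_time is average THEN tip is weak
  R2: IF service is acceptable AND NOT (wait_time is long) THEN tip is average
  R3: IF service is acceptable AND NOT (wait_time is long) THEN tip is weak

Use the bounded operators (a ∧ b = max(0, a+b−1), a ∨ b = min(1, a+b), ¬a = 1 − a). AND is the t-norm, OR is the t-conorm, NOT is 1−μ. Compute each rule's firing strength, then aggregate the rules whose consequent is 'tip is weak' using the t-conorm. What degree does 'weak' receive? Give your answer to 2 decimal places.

R1: excellent=0.15, average=0.89; AND[max(0, a+b−1)] → w = 0.04
R2: acceptable=0.13, ¬long=1−0.05=0.95; AND[max(0, a+b−1)] → w = 0.08
R3: acceptable=0.13, ¬long=1−0.05=0.95; AND[max(0, a+b−1)] → w = 0.08
Rules with consequent 'weak': {R1, R3} → strengths 0.04, 0.08
Aggregate via t-conorm [min(1, a+b)]: 0.12

0.12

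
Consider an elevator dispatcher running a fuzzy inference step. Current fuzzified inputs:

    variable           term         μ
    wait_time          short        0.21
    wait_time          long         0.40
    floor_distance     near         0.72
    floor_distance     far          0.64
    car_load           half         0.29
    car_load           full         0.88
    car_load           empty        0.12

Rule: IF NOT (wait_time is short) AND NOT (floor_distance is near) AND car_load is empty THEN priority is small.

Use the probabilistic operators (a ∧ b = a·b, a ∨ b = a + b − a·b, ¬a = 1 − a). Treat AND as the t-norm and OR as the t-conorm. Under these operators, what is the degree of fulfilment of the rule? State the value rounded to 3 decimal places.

firing strength: ¬short=1−0.21=0.79, ¬near=1−0.72=0.28, empty=0.12; AND[a·b] → w = 0.0265

0.027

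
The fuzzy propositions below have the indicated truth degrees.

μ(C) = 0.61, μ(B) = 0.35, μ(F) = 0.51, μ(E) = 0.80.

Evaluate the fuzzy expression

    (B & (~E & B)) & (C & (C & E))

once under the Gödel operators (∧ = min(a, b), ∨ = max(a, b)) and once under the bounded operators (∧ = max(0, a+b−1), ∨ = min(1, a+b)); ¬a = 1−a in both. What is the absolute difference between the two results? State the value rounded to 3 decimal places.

0.200

Under Gödel:
  ~E = 1 − 0.80 = 0.20
  ~E & B = min(a, b) on (0.20, 0.35) = 0.20
  B & (~E & B) = min(a, b) on (0.35, 0.20) = 0.20
  C & E = min(a, b) on (0.61, 0.80) = 0.61
  C & (C & E) = min(a, b) on (0.61, 0.61) = 0.61
  (B & (~E & B)) & (C & (C & E)) = min(a, b) on (0.20, 0.61) = 0.20
  → value = 0.2000
Under bounded:
  ~E = 1 − 0.80 = 0.20
  ~E & B = max(0, a+b−1) on (0.20, 0.35) = 0.00
  B & (~E & B) = max(0, a+b−1) on (0.35, 0.00) = 0.00
  C & E = max(0, a+b−1) on (0.61, 0.80) = 0.41
  C & (C & E) = max(0, a+b−1) on (0.61, 0.41) = 0.02
  (B & (~E & B)) & (C & (C & E)) = max(0, a+b−1) on (0.00, 0.02) = 0.00
  → value = 0.0000
|0.2000 − 0.0000| = 0.200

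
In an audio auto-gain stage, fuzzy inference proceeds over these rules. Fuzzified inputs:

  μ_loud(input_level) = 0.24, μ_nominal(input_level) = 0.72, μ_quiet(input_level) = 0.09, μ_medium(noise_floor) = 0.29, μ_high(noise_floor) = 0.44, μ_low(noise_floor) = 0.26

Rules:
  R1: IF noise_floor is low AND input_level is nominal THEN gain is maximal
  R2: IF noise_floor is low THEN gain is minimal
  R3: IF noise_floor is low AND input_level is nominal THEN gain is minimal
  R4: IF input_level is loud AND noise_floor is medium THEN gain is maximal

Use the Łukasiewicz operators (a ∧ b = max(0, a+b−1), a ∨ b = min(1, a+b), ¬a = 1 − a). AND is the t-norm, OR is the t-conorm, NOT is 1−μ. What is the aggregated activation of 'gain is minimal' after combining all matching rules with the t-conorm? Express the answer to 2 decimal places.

0.26

R1: low=0.26, nominal=0.72; AND[max(0, a+b−1)] → w = 0.00
R2: low=0.26 → w = 0.26
R3: low=0.26, nominal=0.72; AND[max(0, a+b−1)] → w = 0.00
R4: loud=0.24, medium=0.29; AND[max(0, a+b−1)] → w = 0.00
Rules with consequent 'minimal': {R2, R3} → strengths 0.26, 0.00
Aggregate via t-conorm [min(1, a+b)]: 0.26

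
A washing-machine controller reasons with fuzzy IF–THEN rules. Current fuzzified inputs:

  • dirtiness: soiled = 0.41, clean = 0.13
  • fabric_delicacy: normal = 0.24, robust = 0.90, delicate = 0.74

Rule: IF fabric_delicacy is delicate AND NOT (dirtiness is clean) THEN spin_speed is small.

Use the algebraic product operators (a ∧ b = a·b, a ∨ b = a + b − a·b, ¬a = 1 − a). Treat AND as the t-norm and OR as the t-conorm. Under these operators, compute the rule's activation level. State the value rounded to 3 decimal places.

0.644

firing strength: delicate=0.74, ¬clean=1−0.13=0.87; AND[a·b] → w = 0.6438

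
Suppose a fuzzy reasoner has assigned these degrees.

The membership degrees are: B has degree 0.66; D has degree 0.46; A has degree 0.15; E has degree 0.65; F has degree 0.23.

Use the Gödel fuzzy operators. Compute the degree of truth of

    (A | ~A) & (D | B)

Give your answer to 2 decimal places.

~A = 1 − 0.15 = 0.85
A | ~A = max(a, b) on (0.15, 0.85) = 0.85
D | B = max(a, b) on (0.46, 0.66) = 0.66
(A | ~A) & (D | B) = min(a, b) on (0.85, 0.66) = 0.66

0.66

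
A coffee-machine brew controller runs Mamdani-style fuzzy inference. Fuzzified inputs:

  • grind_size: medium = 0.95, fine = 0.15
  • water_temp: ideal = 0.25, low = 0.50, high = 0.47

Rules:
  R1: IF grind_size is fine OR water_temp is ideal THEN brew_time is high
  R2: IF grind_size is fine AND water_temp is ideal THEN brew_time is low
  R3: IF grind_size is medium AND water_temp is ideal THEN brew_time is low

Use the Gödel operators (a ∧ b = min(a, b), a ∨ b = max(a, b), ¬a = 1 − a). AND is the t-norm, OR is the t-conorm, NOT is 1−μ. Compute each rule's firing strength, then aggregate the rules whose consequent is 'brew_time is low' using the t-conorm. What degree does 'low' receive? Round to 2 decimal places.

R1: fine=0.15, ideal=0.25; OR[max(a, b)] → w = 0.25
R2: fine=0.15, ideal=0.25; AND[min(a, b)] → w = 0.15
R3: medium=0.95, ideal=0.25; AND[min(a, b)] → w = 0.25
Rules with consequent 'low': {R2, R3} → strengths 0.15, 0.25
Aggregate via t-conorm [max(a, b)]: 0.25

0.25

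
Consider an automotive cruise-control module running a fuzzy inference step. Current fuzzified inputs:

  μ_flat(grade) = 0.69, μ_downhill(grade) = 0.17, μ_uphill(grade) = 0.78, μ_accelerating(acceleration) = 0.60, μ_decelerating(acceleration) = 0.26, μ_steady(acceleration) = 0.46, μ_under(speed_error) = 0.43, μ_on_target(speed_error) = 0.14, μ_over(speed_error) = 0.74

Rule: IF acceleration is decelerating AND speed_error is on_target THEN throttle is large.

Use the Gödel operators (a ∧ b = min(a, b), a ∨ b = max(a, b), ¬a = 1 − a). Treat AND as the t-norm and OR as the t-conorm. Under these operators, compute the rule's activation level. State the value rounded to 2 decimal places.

firing strength: decelerating=0.26, on_target=0.14; AND[min(a, b)] → w = 0.14

0.14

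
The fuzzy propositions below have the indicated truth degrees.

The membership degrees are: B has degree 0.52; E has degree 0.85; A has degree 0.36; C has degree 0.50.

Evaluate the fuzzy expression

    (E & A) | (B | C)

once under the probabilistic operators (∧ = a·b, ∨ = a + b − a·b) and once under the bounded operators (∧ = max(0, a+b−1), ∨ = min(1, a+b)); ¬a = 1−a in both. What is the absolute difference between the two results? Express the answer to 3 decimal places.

Under probabilistic:
  E & A = a·b on (0.8500, 0.3600) = 0.3060
  B | C = a + b − a·b on (0.5200, 0.5000) = 0.7600
  (E & A) | (B | C) = a + b − a·b on (0.3060, 0.7600) = 0.8334
  → value = 0.8334
Under bounded:
  E & A = max(0, a+b−1) on (0.85, 0.36) = 0.21
  B | C = min(1, a+b) on (0.52, 0.50) = 1.00
  (E & A) | (B | C) = min(1, a+b) on (0.21, 1.00) = 1.00
  → value = 1.0000
|0.8334 − 1.0000| = 0.167

0.167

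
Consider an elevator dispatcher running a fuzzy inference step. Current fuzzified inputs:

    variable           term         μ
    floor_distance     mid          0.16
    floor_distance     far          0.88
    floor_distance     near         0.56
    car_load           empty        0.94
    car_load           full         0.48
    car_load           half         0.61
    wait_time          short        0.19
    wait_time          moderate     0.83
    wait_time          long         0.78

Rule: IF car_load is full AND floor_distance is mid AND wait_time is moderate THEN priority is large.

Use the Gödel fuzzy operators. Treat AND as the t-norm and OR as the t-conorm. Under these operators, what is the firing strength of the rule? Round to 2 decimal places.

0.16

firing strength: full=0.48, mid=0.16, moderate=0.83; AND[min(a, b)] → w = 0.16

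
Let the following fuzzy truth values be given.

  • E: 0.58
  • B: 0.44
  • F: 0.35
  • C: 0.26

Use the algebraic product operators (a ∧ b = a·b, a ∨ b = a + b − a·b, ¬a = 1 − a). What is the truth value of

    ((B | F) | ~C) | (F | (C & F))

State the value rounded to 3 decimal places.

B | F = a + b − a·b on (0.4400, 0.3500) = 0.6360
~C = 1 − 0.2600 = 0.7400
(B | F) | ~C = a + b − a·b on (0.6360, 0.7400) = 0.9054
C & F = a·b on (0.2600, 0.3500) = 0.0910
F | (C & F) = a + b − a·b on (0.3500, 0.0910) = 0.4091
((B | F) | ~C) | (F | (C & F)) = a + b − a·b on (0.9054, 0.4091) = 0.9441

0.944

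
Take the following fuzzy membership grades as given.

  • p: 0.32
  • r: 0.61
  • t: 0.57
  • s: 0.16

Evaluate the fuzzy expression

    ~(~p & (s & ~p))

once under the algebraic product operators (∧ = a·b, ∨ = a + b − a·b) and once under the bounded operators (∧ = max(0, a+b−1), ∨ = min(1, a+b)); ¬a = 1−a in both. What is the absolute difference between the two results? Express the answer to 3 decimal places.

Under algebraic product:
  ~p = 1 − 0.3200 = 0.6800
  ~p = 1 − 0.3200 = 0.6800
  s & ~p = a·b on (0.1600, 0.6800) = 0.1088
  ~p & (s & ~p) = a·b on (0.6800, 0.1088) = 0.0740
  ~(~p & (s & ~p)) = 1 − 0.0740 = 0.9260
  → value = 0.9260
Under bounded:
  ~p = 1 − 0.32 = 0.68
  ~p = 1 − 0.32 = 0.68
  s & ~p = max(0, a+b−1) on (0.16, 0.68) = 0.00
  ~p & (s & ~p) = max(0, a+b−1) on (0.68, 0.00) = 0.00
  ~(~p & (s & ~p)) = 1 − 0.00 = 1.00
  → value = 1.0000
|0.9260 − 1.0000| = 0.074

0.074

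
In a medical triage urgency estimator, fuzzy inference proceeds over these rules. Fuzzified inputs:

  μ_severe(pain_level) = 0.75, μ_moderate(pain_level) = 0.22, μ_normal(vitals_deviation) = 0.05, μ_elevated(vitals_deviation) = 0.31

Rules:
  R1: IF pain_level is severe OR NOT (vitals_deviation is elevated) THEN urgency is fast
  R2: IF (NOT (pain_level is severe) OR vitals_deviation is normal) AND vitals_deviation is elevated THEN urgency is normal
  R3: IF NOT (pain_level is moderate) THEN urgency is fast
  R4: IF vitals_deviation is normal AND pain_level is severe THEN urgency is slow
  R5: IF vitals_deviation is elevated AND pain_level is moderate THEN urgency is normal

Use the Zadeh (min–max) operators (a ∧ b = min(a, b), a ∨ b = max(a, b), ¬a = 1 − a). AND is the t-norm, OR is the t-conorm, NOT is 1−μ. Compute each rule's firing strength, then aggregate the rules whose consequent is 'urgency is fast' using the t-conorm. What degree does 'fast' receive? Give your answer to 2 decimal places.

R1: severe=0.75, ¬elevated=1−0.31=0.69; OR[max(a, b)] → w = 0.75
R2: (¬severe=1−0.75=0.25 OR normal=0.05) = 0.25; AND[min(a, b)] with elevated=0.31 → w = 0.25
R3: ¬moderate=1−0.22=0.78 → w = 0.78
R4: normal=0.05, severe=0.75; AND[min(a, b)] → w = 0.05
R5: elevated=0.31, moderate=0.22; AND[min(a, b)] → w = 0.22
Rules with consequent 'fast': {R1, R3} → strengths 0.75, 0.78
Aggregate via t-conorm [max(a, b)]: 0.78

0.78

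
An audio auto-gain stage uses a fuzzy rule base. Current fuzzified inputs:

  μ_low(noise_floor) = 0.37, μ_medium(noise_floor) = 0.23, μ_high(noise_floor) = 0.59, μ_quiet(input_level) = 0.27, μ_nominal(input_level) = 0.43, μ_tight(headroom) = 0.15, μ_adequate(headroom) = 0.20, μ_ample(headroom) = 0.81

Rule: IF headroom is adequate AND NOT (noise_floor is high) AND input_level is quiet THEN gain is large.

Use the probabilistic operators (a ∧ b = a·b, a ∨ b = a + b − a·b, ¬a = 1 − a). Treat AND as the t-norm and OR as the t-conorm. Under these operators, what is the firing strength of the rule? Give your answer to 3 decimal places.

firing strength: adequate=0.20, ¬high=1−0.59=0.41, quiet=0.27; AND[a·b] → w = 0.0221

0.022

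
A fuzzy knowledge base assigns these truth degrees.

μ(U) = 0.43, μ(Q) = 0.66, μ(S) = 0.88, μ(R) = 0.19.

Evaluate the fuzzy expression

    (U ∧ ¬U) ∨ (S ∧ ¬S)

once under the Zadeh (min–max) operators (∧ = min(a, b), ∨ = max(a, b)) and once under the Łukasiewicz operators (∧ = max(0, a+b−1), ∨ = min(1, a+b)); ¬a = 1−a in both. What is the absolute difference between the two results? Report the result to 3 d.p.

0.430

Under Zadeh (min–max):
  ¬U = 1 − 0.43 = 0.57
  U ∧ ¬U = min(a, b) on (0.43, 0.57) = 0.43
  ¬S = 1 − 0.88 = 0.12
  S ∧ ¬S = min(a, b) on (0.88, 0.12) = 0.12
  (U ∧ ¬U) ∨ (S ∧ ¬S) = max(a, b) on (0.43, 0.12) = 0.43
  → value = 0.4300
Under Łukasiewicz:
  ¬U = 1 − 0.43 = 0.57
  U ∧ ¬U = max(0, a+b−1) on (0.43, 0.57) = 0.00
  ¬S = 1 − 0.88 = 0.12
  S ∧ ¬S = max(0, a+b−1) on (0.88, 0.12) = 0.00
  (U ∧ ¬U) ∨ (S ∧ ¬S) = min(1, a+b) on (0.00, 0.00) = 0.00
  → value = 0.0000
|0.4300 − 0.0000| = 0.430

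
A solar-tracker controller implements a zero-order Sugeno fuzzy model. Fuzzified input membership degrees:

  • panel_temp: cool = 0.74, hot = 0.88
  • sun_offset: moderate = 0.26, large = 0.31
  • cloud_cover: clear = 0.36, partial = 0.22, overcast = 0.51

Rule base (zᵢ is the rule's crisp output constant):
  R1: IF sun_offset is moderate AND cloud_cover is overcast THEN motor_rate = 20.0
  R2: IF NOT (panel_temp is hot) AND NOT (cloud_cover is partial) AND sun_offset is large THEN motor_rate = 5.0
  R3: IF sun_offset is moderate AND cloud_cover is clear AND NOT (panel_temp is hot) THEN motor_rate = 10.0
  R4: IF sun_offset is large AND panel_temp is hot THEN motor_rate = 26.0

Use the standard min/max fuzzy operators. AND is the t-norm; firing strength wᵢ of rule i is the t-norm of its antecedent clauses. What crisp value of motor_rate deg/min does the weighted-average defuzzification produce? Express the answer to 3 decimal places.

18.593

R1 (z=20.0): moderate=0.26, overcast=0.51; AND[min(a, b)] → w = 0.26
R2 (z=5.0): ¬hot=1−0.88=0.12, ¬partial=1−0.22=0.78, large=0.31; AND[min(a, b)] → w = 0.12
R3 (z=10.0): moderate=0.26, clear=0.36, ¬hot=1−0.88=0.12; AND[min(a, b)] → w = 0.12
R4 (z=26.0): large=0.31, hot=0.88; AND[min(a, b)] → w = 0.31
Weighted average = (0.26·20.0 + 0.12·5.0 + 0.12·10.0 + 0.31·26.0) / (0.26 + 0.12 + 0.12 + 0.31)
  = 15.0600 / 0.8100 = 18.593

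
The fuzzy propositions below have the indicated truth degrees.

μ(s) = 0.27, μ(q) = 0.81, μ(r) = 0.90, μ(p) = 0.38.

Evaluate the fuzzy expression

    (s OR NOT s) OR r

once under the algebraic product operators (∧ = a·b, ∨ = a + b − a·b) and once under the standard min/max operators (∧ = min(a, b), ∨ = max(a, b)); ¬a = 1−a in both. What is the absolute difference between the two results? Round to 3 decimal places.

0.080

Under algebraic product:
  NOT s = 1 − 0.2700 = 0.7300
  s OR NOT s = a + b − a·b on (0.2700, 0.7300) = 0.8029
  (s OR NOT s) OR r = a + b − a·b on (0.8029, 0.9000) = 0.9803
  → value = 0.9803
Under standard min/max:
  NOT s = 1 − 0.27 = 0.73
  s OR NOT s = max(a, b) on (0.27, 0.73) = 0.73
  (s OR NOT s) OR r = max(a, b) on (0.73, 0.90) = 0.90
  → value = 0.9000
|0.9803 − 0.9000| = 0.080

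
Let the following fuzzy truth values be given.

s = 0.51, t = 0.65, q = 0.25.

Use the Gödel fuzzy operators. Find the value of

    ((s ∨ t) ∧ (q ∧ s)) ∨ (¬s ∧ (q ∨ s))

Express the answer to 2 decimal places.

0.49

s ∨ t = max(a, b) on (0.51, 0.65) = 0.65
q ∧ s = min(a, b) on (0.25, 0.51) = 0.25
(s ∨ t) ∧ (q ∧ s) = min(a, b) on (0.65, 0.25) = 0.25
¬s = 1 − 0.51 = 0.49
q ∨ s = max(a, b) on (0.25, 0.51) = 0.51
¬s ∧ (q ∨ s) = min(a, b) on (0.49, 0.51) = 0.49
((s ∨ t) ∧ (q ∧ s)) ∨ (¬s ∧ (q ∨ s)) = max(a, b) on (0.25, 0.49) = 0.49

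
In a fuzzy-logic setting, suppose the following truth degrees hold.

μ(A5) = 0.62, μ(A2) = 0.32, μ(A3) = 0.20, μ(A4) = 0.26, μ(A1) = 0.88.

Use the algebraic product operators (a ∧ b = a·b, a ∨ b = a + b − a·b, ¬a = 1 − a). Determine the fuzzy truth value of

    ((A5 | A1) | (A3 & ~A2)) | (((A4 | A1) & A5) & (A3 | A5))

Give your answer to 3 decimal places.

A5 | A1 = a + b − a·b on (0.6200, 0.8800) = 0.9544
~A2 = 1 − 0.3200 = 0.6800
A3 & ~A2 = a·b on (0.2000, 0.6800) = 0.1360
(A5 | A1) | (A3 & ~A2) = a + b − a·b on (0.9544, 0.1360) = 0.9606
A4 | A1 = a + b − a·b on (0.2600, 0.8800) = 0.9112
(A4 | A1) & A5 = a·b on (0.9112, 0.6200) = 0.5649
A3 | A5 = a + b − a·b on (0.2000, 0.6200) = 0.6960
((A4 | A1) & A5) & (A3 | A5) = a·b on (0.5649, 0.6960) = 0.3932
((A5 | A1) | (A3 & ~A2)) | (((A4 | A1) & A5) & (A3 | A5)) = a + b − a·b on (0.9606, 0.3932) = 0.9761

0.976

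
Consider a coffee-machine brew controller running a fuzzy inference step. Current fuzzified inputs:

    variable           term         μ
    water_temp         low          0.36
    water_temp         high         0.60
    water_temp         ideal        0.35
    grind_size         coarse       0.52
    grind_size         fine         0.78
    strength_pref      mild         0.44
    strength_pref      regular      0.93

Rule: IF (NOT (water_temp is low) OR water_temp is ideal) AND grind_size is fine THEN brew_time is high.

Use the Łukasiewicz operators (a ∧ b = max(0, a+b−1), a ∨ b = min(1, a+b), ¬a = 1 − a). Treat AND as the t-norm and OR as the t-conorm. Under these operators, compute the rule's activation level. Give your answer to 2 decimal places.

0.77

firing strength: (¬low=1−0.36=0.64 OR ideal=0.35) = 0.99; AND[max(0, a+b−1)] with fine=0.78 → w = 0.77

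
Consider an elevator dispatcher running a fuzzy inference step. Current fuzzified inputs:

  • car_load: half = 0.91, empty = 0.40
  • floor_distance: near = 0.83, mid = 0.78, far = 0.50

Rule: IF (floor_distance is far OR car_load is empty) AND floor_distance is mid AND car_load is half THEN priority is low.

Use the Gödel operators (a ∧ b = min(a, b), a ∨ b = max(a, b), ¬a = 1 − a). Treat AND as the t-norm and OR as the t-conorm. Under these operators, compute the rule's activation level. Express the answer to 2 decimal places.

0.50

firing strength: (far=0.50 OR empty=0.40) = 0.50; AND[min(a, b)] with mid=0.78, half=0.91 → w = 0.50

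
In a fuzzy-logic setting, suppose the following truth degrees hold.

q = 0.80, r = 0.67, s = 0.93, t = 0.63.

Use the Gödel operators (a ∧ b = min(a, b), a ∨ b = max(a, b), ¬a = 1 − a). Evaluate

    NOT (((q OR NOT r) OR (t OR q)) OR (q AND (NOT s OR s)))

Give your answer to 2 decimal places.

NOT r = 1 − 0.67 = 0.33
q OR NOT r = max(a, b) on (0.80, 0.33) = 0.80
t OR q = max(a, b) on (0.63, 0.80) = 0.80
(q OR NOT r) OR (t OR q) = max(a, b) on (0.80, 0.80) = 0.80
NOT s = 1 − 0.93 = 0.07
NOT s OR s = max(a, b) on (0.07, 0.93) = 0.93
q AND (NOT s OR s) = min(a, b) on (0.80, 0.93) = 0.80
((q OR NOT r) OR (t OR q)) OR (q AND (NOT s OR s)) = max(a, b) on (0.80, 0.80) = 0.80
NOT (((q OR NOT r) OR (t OR q)) OR (q AND (NOT s OR s))) = 1 − 0.80 = 0.20

0.20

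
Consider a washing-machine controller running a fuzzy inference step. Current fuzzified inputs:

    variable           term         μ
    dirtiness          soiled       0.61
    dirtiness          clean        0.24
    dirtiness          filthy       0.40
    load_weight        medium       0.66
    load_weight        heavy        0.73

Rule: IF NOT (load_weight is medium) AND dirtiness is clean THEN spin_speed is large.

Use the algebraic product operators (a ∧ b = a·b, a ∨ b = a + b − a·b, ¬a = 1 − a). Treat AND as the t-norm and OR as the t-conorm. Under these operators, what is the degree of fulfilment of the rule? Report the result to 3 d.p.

0.082

firing strength: ¬medium=1−0.66=0.34, clean=0.24; AND[a·b] → w = 0.0816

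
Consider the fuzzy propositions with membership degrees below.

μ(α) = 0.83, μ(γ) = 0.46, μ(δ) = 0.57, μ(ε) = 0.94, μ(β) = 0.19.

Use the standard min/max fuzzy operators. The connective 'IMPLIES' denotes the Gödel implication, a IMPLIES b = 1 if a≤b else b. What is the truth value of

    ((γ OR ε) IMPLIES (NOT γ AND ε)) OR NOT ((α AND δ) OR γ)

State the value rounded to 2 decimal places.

γ OR ε = max(a, b) on (0.46, 0.94) = 0.94
NOT γ = 1 − 0.46 = 0.54
NOT γ AND ε = min(a, b) on (0.54, 0.94) = 0.54
(γ OR ε) IMPLIES (NOT γ AND ε)  [Gödel: 1 if a≤b else b] with a=0.94, b=0.54 → 0.54
α AND δ = min(a, b) on (0.83, 0.57) = 0.57
(α AND δ) OR γ = max(a, b) on (0.57, 0.46) = 0.57
NOT ((α AND δ) OR γ) = 1 − 0.57 = 0.43
((γ OR ε) IMPLIES (NOT γ AND ε)) OR NOT ((α AND δ) OR γ) = max(a, b) on (0.54, 0.43) = 0.54

0.54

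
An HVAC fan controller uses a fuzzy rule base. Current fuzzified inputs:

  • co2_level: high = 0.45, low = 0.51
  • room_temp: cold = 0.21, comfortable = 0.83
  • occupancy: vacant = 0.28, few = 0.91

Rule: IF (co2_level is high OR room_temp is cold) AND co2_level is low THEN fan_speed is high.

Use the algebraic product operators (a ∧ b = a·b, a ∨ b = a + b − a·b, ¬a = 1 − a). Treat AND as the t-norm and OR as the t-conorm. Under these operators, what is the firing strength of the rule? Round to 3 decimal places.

0.288

firing strength: (high=0.45 OR cold=0.21) = 0.5655; AND[a·b] with low=0.51 → w = 0.2884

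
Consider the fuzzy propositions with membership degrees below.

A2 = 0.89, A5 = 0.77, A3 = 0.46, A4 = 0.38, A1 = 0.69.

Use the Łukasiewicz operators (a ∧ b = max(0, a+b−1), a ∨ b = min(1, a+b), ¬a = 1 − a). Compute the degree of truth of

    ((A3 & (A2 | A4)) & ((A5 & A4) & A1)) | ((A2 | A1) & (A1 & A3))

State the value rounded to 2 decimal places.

A2 | A4 = min(1, a+b) on (0.89, 0.38) = 1.00
A3 & (A2 | A4) = max(0, a+b−1) on (0.46, 1.00) = 0.46
A5 & A4 = max(0, a+b−1) on (0.77, 0.38) = 0.15
(A5 & A4) & A1 = max(0, a+b−1) on (0.15, 0.69) = 0.00
(A3 & (A2 | A4)) & ((A5 & A4) & A1) = max(0, a+b−1) on (0.46, 0.00) = 0.00
A2 | A1 = min(1, a+b) on (0.89, 0.69) = 1.00
A1 & A3 = max(0, a+b−1) on (0.69, 0.46) = 0.15
(A2 | A1) & (A1 & A3) = max(0, a+b−1) on (1.00, 0.15) = 0.15
((A3 & (A2 | A4)) & ((A5 & A4) & A1)) | ((A2 | A1) & (A1 & A3)) = min(1, a+b) on (0.00, 0.15) = 0.15

0.15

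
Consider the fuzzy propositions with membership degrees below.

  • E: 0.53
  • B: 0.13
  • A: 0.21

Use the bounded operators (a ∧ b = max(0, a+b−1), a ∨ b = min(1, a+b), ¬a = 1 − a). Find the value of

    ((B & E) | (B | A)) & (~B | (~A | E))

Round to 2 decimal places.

0.34

B & E = max(0, a+b−1) on (0.13, 0.53) = 0.00
B | A = min(1, a+b) on (0.13, 0.21) = 0.34
(B & E) | (B | A) = min(1, a+b) on (0.00, 0.34) = 0.34
~B = 1 − 0.13 = 0.87
~A = 1 − 0.21 = 0.79
~A | E = min(1, a+b) on (0.79, 0.53) = 1.00
~B | (~A | E) = min(1, a+b) on (0.87, 1.00) = 1.00
((B & E) | (B | A)) & (~B | (~A | E)) = max(0, a+b−1) on (0.34, 1.00) = 0.34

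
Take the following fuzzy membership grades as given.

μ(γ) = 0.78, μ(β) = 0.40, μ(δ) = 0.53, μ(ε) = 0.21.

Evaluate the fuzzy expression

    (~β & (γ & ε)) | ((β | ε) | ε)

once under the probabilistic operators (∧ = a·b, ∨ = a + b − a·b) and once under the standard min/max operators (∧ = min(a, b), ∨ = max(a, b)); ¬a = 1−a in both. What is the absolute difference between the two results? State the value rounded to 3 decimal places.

0.262

Under probabilistic:
  ~β = 1 − 0.4000 = 0.6000
  γ & ε = a·b on (0.7800, 0.2100) = 0.1638
  ~β & (γ & ε) = a·b on (0.6000, 0.1638) = 0.0983
  β | ε = a + b − a·b on (0.4000, 0.2100) = 0.5260
  (β | ε) | ε = a + b − a·b on (0.5260, 0.2100) = 0.6255
  (~β & (γ & ε)) | ((β | ε) | ε) = a + b − a·b on (0.0983, 0.6255) = 0.6623
  → value = 0.6623
Under standard min/max:
  ~β = 1 − 0.40 = 0.60
  γ & ε = min(a, b) on (0.78, 0.21) = 0.21
  ~β & (γ & ε) = min(a, b) on (0.60, 0.21) = 0.21
  β | ε = max(a, b) on (0.40, 0.21) = 0.40
  (β | ε) | ε = max(a, b) on (0.40, 0.21) = 0.40
  (~β & (γ & ε)) | ((β | ε) | ε) = max(a, b) on (0.21, 0.40) = 0.40
  → value = 0.4000
|0.6623 − 0.4000| = 0.262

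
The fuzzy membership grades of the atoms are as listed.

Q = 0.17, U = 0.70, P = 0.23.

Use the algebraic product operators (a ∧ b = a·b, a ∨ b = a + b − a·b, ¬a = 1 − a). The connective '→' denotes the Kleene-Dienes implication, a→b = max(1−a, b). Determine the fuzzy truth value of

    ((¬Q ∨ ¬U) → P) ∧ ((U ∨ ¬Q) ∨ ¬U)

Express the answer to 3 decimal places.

0.222

¬Q = 1 − 0.1700 = 0.8300
¬U = 1 − 0.7000 = 0.3000
¬Q ∨ ¬U = a + b − a·b on (0.8300, 0.3000) = 0.8810
(¬Q ∨ ¬U) → P  [Kleene-Dienes: max(1−a, b)] with a=0.8810, b=0.2300 → 0.2300
¬Q = 1 − 0.1700 = 0.8300
U ∨ ¬Q = a + b − a·b on (0.7000, 0.8300) = 0.9490
¬U = 1 − 0.7000 = 0.3000
(U ∨ ¬Q) ∨ ¬U = a + b − a·b on (0.9490, 0.3000) = 0.9643
((¬Q ∨ ¬U) → P) ∧ ((U ∨ ¬Q) ∨ ¬U) = a·b on (0.2300, 0.9643) = 0.2218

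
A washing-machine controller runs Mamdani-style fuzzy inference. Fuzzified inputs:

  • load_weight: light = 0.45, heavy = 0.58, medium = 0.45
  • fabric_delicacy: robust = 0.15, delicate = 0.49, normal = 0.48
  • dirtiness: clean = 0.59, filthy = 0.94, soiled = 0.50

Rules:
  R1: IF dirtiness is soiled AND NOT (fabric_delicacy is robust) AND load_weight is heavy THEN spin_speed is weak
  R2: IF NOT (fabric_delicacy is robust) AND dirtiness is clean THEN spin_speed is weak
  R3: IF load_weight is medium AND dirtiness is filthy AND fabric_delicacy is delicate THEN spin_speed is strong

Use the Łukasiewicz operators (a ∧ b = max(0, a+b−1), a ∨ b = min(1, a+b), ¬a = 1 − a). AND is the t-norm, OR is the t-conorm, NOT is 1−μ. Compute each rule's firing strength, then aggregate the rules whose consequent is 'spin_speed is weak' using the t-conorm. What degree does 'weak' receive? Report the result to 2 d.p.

R1: soiled=0.50, ¬robust=1−0.15=0.85, heavy=0.58; AND[max(0, a+b−1)] → w = 0.00
R2: ¬robust=1−0.15=0.85, clean=0.59; AND[max(0, a+b−1)] → w = 0.44
R3: medium=0.45, filthy=0.94, delicate=0.49; AND[max(0, a+b−1)] → w = 0.00
Rules with consequent 'weak': {R1, R2} → strengths 0.00, 0.44
Aggregate via t-conorm [min(1, a+b)]: 0.44

0.44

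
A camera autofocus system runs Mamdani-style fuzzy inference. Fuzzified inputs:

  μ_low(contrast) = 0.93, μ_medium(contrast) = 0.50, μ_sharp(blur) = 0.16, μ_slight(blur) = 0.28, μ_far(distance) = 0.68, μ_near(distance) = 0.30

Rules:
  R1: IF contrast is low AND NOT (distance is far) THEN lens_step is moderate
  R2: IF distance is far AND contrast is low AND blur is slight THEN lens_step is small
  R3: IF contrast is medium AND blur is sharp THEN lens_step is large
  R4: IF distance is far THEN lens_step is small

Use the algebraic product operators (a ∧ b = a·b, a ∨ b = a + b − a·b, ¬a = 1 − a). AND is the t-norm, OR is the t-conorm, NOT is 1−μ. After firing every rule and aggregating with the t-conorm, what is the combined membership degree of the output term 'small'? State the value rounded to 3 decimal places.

0.737

R1: low=0.93, ¬far=1−0.68=0.32; AND[a·b] → w = 0.2976
R2: far=0.68, low=0.93, slight=0.28; AND[a·b] → w = 0.1771
R3: medium=0.50, sharp=0.16; AND[a·b] → w = 0.0800
R4: far=0.68 → w = 0.6800
Rules with consequent 'small': {R2, R4} → strengths 0.1771, 0.6800
Aggregate via t-conorm [a + b − a·b]: 0.7367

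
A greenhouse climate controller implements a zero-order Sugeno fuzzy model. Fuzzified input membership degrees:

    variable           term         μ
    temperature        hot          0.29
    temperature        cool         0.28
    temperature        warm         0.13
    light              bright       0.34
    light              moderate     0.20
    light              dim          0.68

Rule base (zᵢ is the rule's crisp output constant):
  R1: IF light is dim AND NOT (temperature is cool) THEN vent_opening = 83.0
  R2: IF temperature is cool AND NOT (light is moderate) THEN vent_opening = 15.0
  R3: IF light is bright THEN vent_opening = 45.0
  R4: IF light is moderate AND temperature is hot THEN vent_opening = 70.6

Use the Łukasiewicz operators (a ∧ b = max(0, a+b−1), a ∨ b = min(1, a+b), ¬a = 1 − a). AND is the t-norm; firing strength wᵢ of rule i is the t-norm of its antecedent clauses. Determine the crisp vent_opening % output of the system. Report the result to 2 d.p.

60.61

R1 (z=83.0): dim=0.68, ¬cool=1−0.28=0.72; AND[max(0, a+b−1)] → w = 0.40
R2 (z=15.0): cool=0.28, ¬moderate=1−0.20=0.80; AND[max(0, a+b−1)] → w = 0.08
R3 (z=45.0): bright=0.34 → w = 0.34
R4 (z=70.6): moderate=0.20, hot=0.29; AND[max(0, a+b−1)] → w = 0.00
Weighted average = (0.40·83.0 + 0.08·15.0 + 0.34·45.0 + 0.00·70.6) / (0.40 + 0.08 + 0.34 + 0.00)
  = 49.7000 / 0.8200 = 60.61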